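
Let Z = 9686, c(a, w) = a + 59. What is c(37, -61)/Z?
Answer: 48/4843 ≈ 0.0099112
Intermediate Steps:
c(a, w) = 59 + a
c(37, -61)/Z = (59 + 37)/9686 = 96*(1/9686) = 48/4843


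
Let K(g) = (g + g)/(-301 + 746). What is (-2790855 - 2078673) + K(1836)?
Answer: -2166936288/445 ≈ -4.8695e+6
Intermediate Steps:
K(g) = 2*g/445 (K(g) = (2*g)/445 = (2*g)*(1/445) = 2*g/445)
(-2790855 - 2078673) + K(1836) = (-2790855 - 2078673) + (2/445)*1836 = -4869528 + 3672/445 = -2166936288/445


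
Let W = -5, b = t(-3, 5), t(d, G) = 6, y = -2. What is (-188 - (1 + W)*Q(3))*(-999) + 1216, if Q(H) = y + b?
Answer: 173044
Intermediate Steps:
b = 6
Q(H) = 4 (Q(H) = -2 + 6 = 4)
(-188 - (1 + W)*Q(3))*(-999) + 1216 = (-188 - (1 - 5)*4)*(-999) + 1216 = (-188 - (-4)*4)*(-999) + 1216 = (-188 - 1*(-16))*(-999) + 1216 = (-188 + 16)*(-999) + 1216 = -172*(-999) + 1216 = 171828 + 1216 = 173044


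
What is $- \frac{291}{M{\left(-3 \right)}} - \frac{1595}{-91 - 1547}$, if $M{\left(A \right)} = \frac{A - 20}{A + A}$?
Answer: $- \frac{2823263}{37674} \approx -74.939$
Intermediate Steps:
$M{\left(A \right)} = \frac{-20 + A}{2 A}$
$- \frac{291}{M{\left(-3 \right)}} - \frac{1595}{-91 - 1547} = - \frac{291}{\frac{1}{2} \frac{1}{-3} \left(-20 - 3\right)} - \frac{1595}{-91 - 1547} = - \frac{291}{\frac{1}{2} \left(- \frac{1}{3}\right) \left(-23\right)} - \frac{1595}{-1638} = - \frac{291}{\frac{23}{6}} - - \frac{1595}{1638} = \left(-291\right) \frac{6}{23} + \frac{1595}{1638} = - \frac{1746}{23} + \frac{1595}{1638} = - \frac{2823263}{37674}$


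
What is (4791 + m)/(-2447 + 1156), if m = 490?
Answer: -5281/1291 ≈ -4.0906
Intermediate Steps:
(4791 + m)/(-2447 + 1156) = (4791 + 490)/(-2447 + 1156) = 5281/(-1291) = 5281*(-1/1291) = -5281/1291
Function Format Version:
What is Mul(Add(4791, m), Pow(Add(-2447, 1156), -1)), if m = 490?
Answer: Rational(-5281, 1291) ≈ -4.0906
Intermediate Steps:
Mul(Add(4791, m), Pow(Add(-2447, 1156), -1)) = Mul(Add(4791, 490), Pow(Add(-2447, 1156), -1)) = Mul(5281, Pow(-1291, -1)) = Mul(5281, Rational(-1, 1291)) = Rational(-5281, 1291)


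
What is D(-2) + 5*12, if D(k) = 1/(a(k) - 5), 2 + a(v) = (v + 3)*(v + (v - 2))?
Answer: 779/13 ≈ 59.923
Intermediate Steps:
a(v) = -2 + (-2 + 2*v)*(3 + v) (a(v) = -2 + (v + 3)*(v + (v - 2)) = -2 + (3 + v)*(v + (-2 + v)) = -2 + (3 + v)*(-2 + 2*v) = -2 + (-2 + 2*v)*(3 + v))
D(k) = 1/(-13 + 2*k**2 + 4*k) (D(k) = 1/((-8 + 2*k**2 + 4*k) - 5) = 1/(-13 + 2*k**2 + 4*k))
D(-2) + 5*12 = 1/(-13 + 2*(-2)**2 + 4*(-2)) + 5*12 = 1/(-13 + 2*4 - 8) + 60 = 1/(-13 + 8 - 8) + 60 = 1/(-13) + 60 = -1/13 + 60 = 779/13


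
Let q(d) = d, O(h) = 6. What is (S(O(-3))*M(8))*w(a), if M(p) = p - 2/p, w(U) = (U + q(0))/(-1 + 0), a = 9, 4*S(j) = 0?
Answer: 0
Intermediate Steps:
S(j) = 0 (S(j) = (1/4)*0 = 0)
w(U) = -U (w(U) = (U + 0)/(-1 + 0) = U/(-1) = U*(-1) = -U)
(S(O(-3))*M(8))*w(a) = (0*(8 - 2/8))*(-1*9) = (0*(8 - 2*1/8))*(-9) = (0*(8 - 1/4))*(-9) = (0*(31/4))*(-9) = 0*(-9) = 0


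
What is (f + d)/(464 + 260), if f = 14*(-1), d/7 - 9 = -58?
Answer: -357/724 ≈ -0.49309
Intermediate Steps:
d = -343 (d = 63 + 7*(-58) = 63 - 406 = -343)
f = -14
(f + d)/(464 + 260) = (-14 - 343)/(464 + 260) = -357/724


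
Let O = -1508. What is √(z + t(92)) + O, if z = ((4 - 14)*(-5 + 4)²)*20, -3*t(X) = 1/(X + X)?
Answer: -1508 + I*√15235338/276 ≈ -1508.0 + 14.142*I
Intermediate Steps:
t(X) = -1/(6*X) (t(X) = -1/(3*(X + X)) = -1/(2*X)/3 = -1/(6*X))
z = -200 (z = -10*(-1)²*20 = -10*1*20 = -10*20 = -200)
√(z + t(92)) + O = √(-200 - ⅙/92) - 1508 = √(-200 - ⅙*1/92) - 1508 = √(-200 - 1/552) - 1508 = √(-110401/552) - 1508 = I*√15235338/276 - 1508 = -1508 + I*√15235338/276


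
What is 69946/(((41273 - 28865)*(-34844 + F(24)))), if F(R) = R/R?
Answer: -34973/216165972 ≈ -0.00016179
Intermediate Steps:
F(R) = 1
69946/(((41273 - 28865)*(-34844 + F(24)))) = 69946/(((41273 - 28865)*(-34844 + 1))) = 69946/((12408*(-34843))) = 69946/(-432331944) = 69946*(-1/432331944) = -34973/216165972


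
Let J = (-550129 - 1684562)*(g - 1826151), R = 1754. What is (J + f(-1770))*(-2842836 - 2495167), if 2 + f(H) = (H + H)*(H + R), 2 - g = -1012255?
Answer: -9708768682211456176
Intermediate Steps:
g = 1012257 (g = 2 - 1*(-1012255) = 2 + 1012255 = 1012257)
f(H) = -2 + 2*H*(1754 + H) (f(H) = -2 + (H + H)*(H + 1754) = -2 + (2*H)*(1754 + H) = -2 + 2*H*(1754 + H))
J = 1818801596754 (J = (-550129 - 1684562)*(1012257 - 1826151) = -2234691*(-813894) = 1818801596754)
(J + f(-1770))*(-2842836 - 2495167) = (1818801596754 + (-2 + 2*(-1770)² + 3508*(-1770)))*(-2842836 - 2495167) = (1818801596754 + (-2 + 2*3132900 - 6209160))*(-5338003) = (1818801596754 + (-2 + 6265800 - 6209160))*(-5338003) = (1818801596754 + 56638)*(-5338003) = 1818801653392*(-5338003) = -9708768682211456176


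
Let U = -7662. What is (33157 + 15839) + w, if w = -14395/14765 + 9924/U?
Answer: 184754424331/3770981 ≈ 48994.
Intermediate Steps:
w = -8560745/3770981 (w = -14395/14765 + 9924/(-7662) = -14395*1/14765 + 9924*(-1/7662) = -2879/2953 - 1654/1277 = -8560745/3770981 ≈ -2.2702)
(33157 + 15839) + w = (33157 + 15839) - 8560745/3770981 = 48996 - 8560745/3770981 = 184754424331/3770981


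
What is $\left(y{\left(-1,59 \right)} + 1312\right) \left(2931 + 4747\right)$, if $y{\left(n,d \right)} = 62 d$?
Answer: $38159660$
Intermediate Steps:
$\left(y{\left(-1,59 \right)} + 1312\right) \left(2931 + 4747\right) = \left(62 \cdot 59 + 1312\right) \left(2931 + 4747\right) = \left(3658 + 1312\right) 7678 = 4970 \cdot 7678 = 38159660$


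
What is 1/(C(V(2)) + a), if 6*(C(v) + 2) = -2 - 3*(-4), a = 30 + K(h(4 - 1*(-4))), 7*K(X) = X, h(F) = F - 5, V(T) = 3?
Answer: 21/632 ≈ 0.033228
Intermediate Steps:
h(F) = -5 + F
K(X) = X/7
a = 213/7 (a = 30 + (-5 + (4 - 1*(-4)))/7 = 30 + (-5 + (4 + 4))/7 = 30 + (-5 + 8)/7 = 30 + (1/7)*3 = 30 + 3/7 = 213/7 ≈ 30.429)
C(v) = -1/3 (C(v) = -2 + (-2 - 3*(-4))/6 = -2 + (-2 + 12)/6 = -2 + (1/6)*10 = -2 + 5/3 = -1/3)
1/(C(V(2)) + a) = 1/(-1/3 + 213/7) = 1/(632/21) = 21/632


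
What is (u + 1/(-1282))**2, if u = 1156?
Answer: 2196297324081/1643524 ≈ 1.3363e+6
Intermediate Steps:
(u + 1/(-1282))**2 = (1156 + 1/(-1282))**2 = (1156 - 1/1282)**2 = (1481991/1282)**2 = 2196297324081/1643524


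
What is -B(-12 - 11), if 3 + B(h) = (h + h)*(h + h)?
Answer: -2113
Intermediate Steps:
B(h) = -3 + 4*h² (B(h) = -3 + (h + h)*(h + h) = -3 + (2*h)*(2*h) = -3 + 4*h²)
-B(-12 - 11) = -(-3 + 4*(-12 - 11)²) = -(-3 + 4*(-23)²) = -(-3 + 4*529) = -(-3 + 2116) = -1*2113 = -2113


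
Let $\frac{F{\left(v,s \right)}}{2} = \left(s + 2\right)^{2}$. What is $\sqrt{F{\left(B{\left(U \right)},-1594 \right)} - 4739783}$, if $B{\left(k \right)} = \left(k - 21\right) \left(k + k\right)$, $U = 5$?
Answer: $\sqrt{329145} \approx 573.71$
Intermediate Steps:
$B{\left(k \right)} = 2 k \left(-21 + k\right)$ ($B{\left(k \right)} = \left(-21 + k\right) 2 k = 2 k \left(-21 + k\right)$)
$F{\left(v,s \right)} = 2 \left(2 + s\right)^{2}$ ($F{\left(v,s \right)} = 2 \left(s + 2\right)^{2} = 2 \left(2 + s\right)^{2}$)
$\sqrt{F{\left(B{\left(U \right)},-1594 \right)} - 4739783} = \sqrt{2 \left(2 - 1594\right)^{2} - 4739783} = \sqrt{2 \left(-1592\right)^{2} - 4739783} = \sqrt{2 \cdot 2534464 - 4739783} = \sqrt{5068928 - 4739783} = \sqrt{329145}$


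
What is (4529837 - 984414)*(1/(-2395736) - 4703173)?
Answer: -5706895637652064881/342248 ≈ -1.6675e+13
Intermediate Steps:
(4529837 - 984414)*(1/(-2395736) - 4703173) = 3545423*(-1/2395736 - 4703173) = 3545423*(-11267560870329/2395736) = -5706895637652064881/342248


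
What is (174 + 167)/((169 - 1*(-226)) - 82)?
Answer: 341/313 ≈ 1.0895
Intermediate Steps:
(174 + 167)/((169 - 1*(-226)) - 82) = 341/((169 + 226) - 82) = 341/(395 - 82) = 341/313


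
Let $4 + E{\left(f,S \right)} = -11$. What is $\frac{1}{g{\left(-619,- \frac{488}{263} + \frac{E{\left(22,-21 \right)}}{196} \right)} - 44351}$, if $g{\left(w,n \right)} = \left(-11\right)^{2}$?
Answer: $- \frac{1}{44230} \approx -2.2609 \cdot 10^{-5}$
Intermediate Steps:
$E{\left(f,S \right)} = -15$ ($E{\left(f,S \right)} = -4 - 11 = -15$)
$g{\left(w,n \right)} = 121$
$\frac{1}{g{\left(-619,- \frac{488}{263} + \frac{E{\left(22,-21 \right)}}{196} \right)} - 44351} = \frac{1}{121 - 44351} = \frac{1}{-44230} = - \frac{1}{44230}$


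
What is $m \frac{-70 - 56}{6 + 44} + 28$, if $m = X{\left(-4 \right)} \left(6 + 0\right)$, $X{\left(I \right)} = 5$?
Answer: $- \frac{238}{5} \approx -47.6$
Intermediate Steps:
$m = 30$ ($m = 5 \left(6 + 0\right) = 5 \cdot 6 = 30$)
$m \frac{-70 - 56}{6 + 44} + 28 = 30 \frac{-70 - 56}{6 + 44} + 28 = 30 \left(- \frac{126}{50}\right) + 28 = 30 \left(\left(-126\right) \frac{1}{50}\right) + 28 = 30 \left(- \frac{63}{25}\right) + 28 = - \frac{378}{5} + 28 = - \frac{238}{5}$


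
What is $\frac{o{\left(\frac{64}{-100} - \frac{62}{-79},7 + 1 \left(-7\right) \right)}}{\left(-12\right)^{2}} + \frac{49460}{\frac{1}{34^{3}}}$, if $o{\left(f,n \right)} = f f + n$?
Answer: $\frac{272977947392420449}{140422500} \approx 1.944 \cdot 10^{9}$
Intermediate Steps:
$o{\left(f,n \right)} = n + f^{2}$ ($o{\left(f,n \right)} = f^{2} + n = n + f^{2}$)
$\frac{o{\left(\frac{64}{-100} - \frac{62}{-79},7 + 1 \left(-7\right) \right)}}{\left(-12\right)^{2}} + \frac{49460}{\frac{1}{34^{3}}} = \frac{\left(7 + 1 \left(-7\right)\right) + \left(\frac{64}{-100} - \frac{62}{-79}\right)^{2}}{\left(-12\right)^{2}} + \frac{49460}{\frac{1}{34^{3}}} = \frac{\left(7 - 7\right) + \left(64 \left(- \frac{1}{100}\right) - - \frac{62}{79}\right)^{2}}{144} + \frac{49460}{\frac{1}{39304}} = \left(0 + \left(- \frac{16}{25} + \frac{62}{79}\right)^{2}\right) \frac{1}{144} + 49460 \frac{1}{\frac{1}{39304}} = \left(0 + \left(\frac{286}{1975}\right)^{2}\right) \frac{1}{144} + 49460 \cdot 39304 = \left(0 + \frac{81796}{3900625}\right) \frac{1}{144} + 1943975840 = \frac{81796}{3900625} \cdot \frac{1}{144} + 1943975840 = \frac{20449}{140422500} + 1943975840 = \frac{272977947392420449}{140422500}$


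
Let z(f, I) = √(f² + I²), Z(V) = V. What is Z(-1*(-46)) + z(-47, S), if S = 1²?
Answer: 46 + √2210 ≈ 93.011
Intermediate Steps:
S = 1
z(f, I) = √(I² + f²)
Z(-1*(-46)) + z(-47, S) = -1*(-46) + √(1² + (-47)²) = 46 + √(1 + 2209) = 46 + √2210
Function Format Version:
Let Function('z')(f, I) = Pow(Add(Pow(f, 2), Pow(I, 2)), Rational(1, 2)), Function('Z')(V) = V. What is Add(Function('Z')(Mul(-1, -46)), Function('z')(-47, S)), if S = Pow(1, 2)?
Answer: Add(46, Pow(2210, Rational(1, 2))) ≈ 93.011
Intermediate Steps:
S = 1
Function('z')(f, I) = Pow(Add(Pow(I, 2), Pow(f, 2)), Rational(1, 2))
Add(Function('Z')(Mul(-1, -46)), Function('z')(-47, S)) = Add(Mul(-1, -46), Pow(Add(Pow(1, 2), Pow(-47, 2)), Rational(1, 2))) = Add(46, Pow(Add(1, 2209), Rational(1, 2))) = Add(46, Pow(2210, Rational(1, 2)))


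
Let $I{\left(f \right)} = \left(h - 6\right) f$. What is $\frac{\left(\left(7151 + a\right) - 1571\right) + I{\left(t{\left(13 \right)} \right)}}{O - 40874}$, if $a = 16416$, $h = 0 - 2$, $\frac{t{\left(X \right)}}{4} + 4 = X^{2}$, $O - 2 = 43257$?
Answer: $\frac{5572}{795} \approx 7.0088$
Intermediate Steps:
$O = 43259$ ($O = 2 + 43257 = 43259$)
$t{\left(X \right)} = -16 + 4 X^{2}$
$h = -2$ ($h = 0 - 2 = -2$)
$I{\left(f \right)} = - 8 f$ ($I{\left(f \right)} = \left(-2 - 6\right) f = - 8 f$)
$\frac{\left(\left(7151 + a\right) - 1571\right) + I{\left(t{\left(13 \right)} \right)}}{O - 40874} = \frac{\left(\left(7151 + 16416\right) - 1571\right) - 8 \left(-16 + 4 \cdot 13^{2}\right)}{43259 - 40874} = \frac{\left(23567 - 1571\right) - 8 \left(-16 + 4 \cdot 169\right)}{2385} = \left(21996 - 8 \left(-16 + 676\right)\right) \frac{1}{2385} = \left(21996 - 5280\right) \frac{1}{2385} = 16716 \cdot \frac{1}{2385} = \frac{5572}{795}$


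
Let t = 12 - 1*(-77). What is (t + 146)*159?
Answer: 37365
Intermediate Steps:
t = 89 (t = 12 + 77 = 89)
(t + 146)*159 = (89 + 146)*159 = 235*159 = 37365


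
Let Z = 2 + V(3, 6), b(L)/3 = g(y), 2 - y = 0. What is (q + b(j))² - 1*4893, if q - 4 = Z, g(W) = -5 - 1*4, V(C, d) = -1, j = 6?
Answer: -4409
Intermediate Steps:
y = 2 (y = 2 - 1*0 = 2 + 0 = 2)
g(W) = -9 (g(W) = -5 - 4 = -9)
b(L) = -27 (b(L) = 3*(-9) = -27)
Z = 1 (Z = 2 - 1 = 1)
q = 5 (q = 4 + 1 = 5)
(q + b(j))² - 1*4893 = (5 - 27)² - 1*4893 = (-22)² - 4893 = 484 - 4893 = -4409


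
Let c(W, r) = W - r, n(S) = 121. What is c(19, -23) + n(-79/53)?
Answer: 163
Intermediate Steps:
c(19, -23) + n(-79/53) = (19 - 1*(-23)) + 121 = (19 + 23) + 121 = 42 + 121 = 163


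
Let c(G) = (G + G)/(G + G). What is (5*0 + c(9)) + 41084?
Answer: 41085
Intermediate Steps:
c(G) = 1 (c(G) = (2*G)/((2*G)) = (2*G)*(1/(2*G)) = 1)
(5*0 + c(9)) + 41084 = (5*0 + 1) + 41084 = (0 + 1) + 41084 = 1 + 41084 = 41085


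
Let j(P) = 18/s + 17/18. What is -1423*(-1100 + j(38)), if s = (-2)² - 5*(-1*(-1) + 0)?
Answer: 28612261/18 ≈ 1.5896e+6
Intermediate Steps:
s = -1 (s = 4 - 5*(1 + 0) = 4 - 5*1 = 4 - 5 = -1)
j(P) = -307/18 (j(P) = 18/(-1) + 17/18 = 18*(-1) + 17*(1/18) = -18 + 17/18 = -307/18)
-1423*(-1100 + j(38)) = -1423*(-1100 - 307/18) = -1423*(-20107/18) = 28612261/18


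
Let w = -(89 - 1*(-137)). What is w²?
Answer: 51076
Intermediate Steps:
w = -226 (w = -(89 + 137) = -1*226 = -226)
w² = (-226)² = 51076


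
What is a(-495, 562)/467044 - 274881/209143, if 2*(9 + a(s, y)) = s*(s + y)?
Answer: -263703035697/195357966584 ≈ -1.3498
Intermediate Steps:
a(s, y) = -9 + s*(s + y)/2 (a(s, y) = -9 + (s*(s + y))/2 = -9 + s*(s + y)/2)
a(-495, 562)/467044 - 274881/209143 = (-9 + (½)*(-495)² + (½)*(-495)*562)/467044 - 274881/209143 = (-9 + (½)*245025 - 139095)*(1/467044) - 274881*1/209143 = (-9 + 245025/2 - 139095)*(1/467044) - 274881/209143 = -33183/2*1/467044 - 274881/209143 = -33183/934088 - 274881/209143 = -263703035697/195357966584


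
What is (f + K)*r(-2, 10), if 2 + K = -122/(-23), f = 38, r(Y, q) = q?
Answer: 9500/23 ≈ 413.04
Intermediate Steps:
K = 76/23 (K = -2 - 122/(-23) = -2 - 122*(-1/23) = -2 + 122/23 = 76/23 ≈ 3.3043)
(f + K)*r(-2, 10) = (38 + 76/23)*10 = (950/23)*10 = 9500/23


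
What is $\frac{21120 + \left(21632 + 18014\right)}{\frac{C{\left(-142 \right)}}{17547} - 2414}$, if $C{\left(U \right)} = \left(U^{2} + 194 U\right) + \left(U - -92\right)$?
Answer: $- \frac{177710167}{7060982} \approx -25.168$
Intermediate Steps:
$C{\left(U \right)} = 92 + U^{2} + 195 U$ ($C{\left(U \right)} = \left(U^{2} + 194 U\right) + \left(U + 92\right) = \left(U^{2} + 194 U\right) + \left(92 + U\right) = 92 + U^{2} + 195 U$)
$\frac{21120 + \left(21632 + 18014\right)}{\frac{C{\left(-142 \right)}}{17547} - 2414} = \frac{21120 + \left(21632 + 18014\right)}{\frac{92 + \left(-142\right)^{2} + 195 \left(-142\right)}{17547} - 2414} = \frac{21120 + 39646}{\left(92 + 20164 - 27690\right) \frac{1}{17547} - 2414} = \frac{60766}{\left(-7434\right) \frac{1}{17547} - 2414} = \frac{60766}{- \frac{2478}{5849} - 2414} = \frac{60766}{- \frac{14121964}{5849}} = 60766 \left(- \frac{5849}{14121964}\right) = - \frac{177710167}{7060982}$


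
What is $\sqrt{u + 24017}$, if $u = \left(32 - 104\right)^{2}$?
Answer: $\sqrt{29201} \approx 170.88$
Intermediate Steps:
$u = 5184$ ($u = \left(-72\right)^{2} = 5184$)
$\sqrt{u + 24017} = \sqrt{5184 + 24017} = \sqrt{29201}$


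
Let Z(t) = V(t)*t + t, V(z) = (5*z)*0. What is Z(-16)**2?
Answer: 256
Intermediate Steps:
V(z) = 0
Z(t) = t (Z(t) = 0*t + t = 0 + t = t)
Z(-16)**2 = (-16)**2 = 256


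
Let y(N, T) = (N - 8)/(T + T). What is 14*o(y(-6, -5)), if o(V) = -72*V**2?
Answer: -49392/25 ≈ -1975.7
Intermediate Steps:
y(N, T) = (-8 + N)/(2*T) (y(N, T) = (-8 + N)/((2*T)) = (-8 + N)*(1/(2*T)) = (-8 + N)/(2*T))
14*o(y(-6, -5)) = 14*(-72*(-8 - 6)**2/100) = 14*(-72*((1/2)*(-1/5)*(-14))**2) = 14*(-72*(7/5)**2) = 14*(-72*49/25) = 14*(-3528/25) = -49392/25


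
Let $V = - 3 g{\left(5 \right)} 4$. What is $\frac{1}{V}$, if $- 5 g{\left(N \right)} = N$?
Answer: $\frac{1}{12} \approx 0.083333$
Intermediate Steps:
$g{\left(N \right)} = - \frac{N}{5}$
$V = 12$ ($V = - 3 \left(\left(- \frac{1}{5}\right) 5\right) 4 = \left(-3\right) \left(-1\right) 4 = 3 \cdot 4 = 12$)
$\frac{1}{V} = \frac{1}{12}$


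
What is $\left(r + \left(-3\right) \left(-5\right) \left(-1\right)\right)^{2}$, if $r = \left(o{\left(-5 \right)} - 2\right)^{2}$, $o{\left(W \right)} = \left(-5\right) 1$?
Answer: $1156$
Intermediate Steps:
$o{\left(W \right)} = -5$
$r = 49$ ($r = \left(-5 - 2\right)^{2} = \left(-7\right)^{2} = 49$)
$\left(r + \left(-3\right) \left(-5\right) \left(-1\right)\right)^{2} = \left(49 + \left(-3\right) \left(-5\right) \left(-1\right)\right)^{2} = \left(49 + 15 \left(-1\right)\right)^{2} = \left(49 - 15\right)^{2} = 34^{2} = 1156$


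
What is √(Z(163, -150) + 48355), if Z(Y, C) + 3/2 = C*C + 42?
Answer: 13*√1678/2 ≈ 266.26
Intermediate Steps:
Z(Y, C) = 81/2 + C² (Z(Y, C) = -3/2 + (C*C + 42) = -3/2 + (C² + 42) = -3/2 + (42 + C²) = 81/2 + C²)
√(Z(163, -150) + 48355) = √((81/2 + (-150)²) + 48355) = √((81/2 + 22500) + 48355) = √(45081/2 + 48355) = √(141791/2) = 13*√1678/2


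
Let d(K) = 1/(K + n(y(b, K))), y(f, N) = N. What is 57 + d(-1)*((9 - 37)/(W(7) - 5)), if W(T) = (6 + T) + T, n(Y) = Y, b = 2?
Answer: 869/15 ≈ 57.933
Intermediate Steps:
W(T) = 6 + 2*T
d(K) = 1/(2*K) (d(K) = 1/(K + K) = 1/(2*K))
57 + d(-1)*((9 - 37)/(W(7) - 5)) = 57 + ((1/2)/(-1))*((9 - 37)/((6 + 2*7) - 5)) = 57 + ((1/2)*(-1))*(-28/((6 + 14) - 5)) = 57 - (-14)/(20 - 5) = 57 - (-14)/15 = 57 - 1/2*(-28/15) = 57 + 14/15 = 869/15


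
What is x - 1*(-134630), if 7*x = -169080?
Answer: 773330/7 ≈ 1.1048e+5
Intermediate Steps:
x = -169080/7 (x = (⅐)*(-169080) = -169080/7 ≈ -24154.)
x - 1*(-134630) = -169080/7 - 1*(-134630) = -169080/7 + 134630 = 773330/7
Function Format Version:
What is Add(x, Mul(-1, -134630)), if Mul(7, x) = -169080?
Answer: Rational(773330, 7) ≈ 1.1048e+5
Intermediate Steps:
x = Rational(-169080, 7) (x = Mul(Rational(1, 7), -169080) = Rational(-169080, 7) ≈ -24154.)
Add(x, Mul(-1, -134630)) = Add(Rational(-169080, 7), Mul(-1, -134630)) = Add(Rational(-169080, 7), 134630) = Rational(773330, 7)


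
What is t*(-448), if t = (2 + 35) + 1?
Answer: -17024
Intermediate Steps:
t = 38 (t = 37 + 1 = 38)
t*(-448) = 38*(-448) = -17024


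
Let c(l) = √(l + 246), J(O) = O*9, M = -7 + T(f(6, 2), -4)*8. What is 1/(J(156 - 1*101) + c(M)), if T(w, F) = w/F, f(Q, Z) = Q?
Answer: 495/244798 - √227/244798 ≈ 0.0019605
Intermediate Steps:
M = -19 (M = -7 + (6/(-4))*8 = -7 + (6*(-¼))*8 = -7 - 3/2*8 = -7 - 12 = -19)
J(O) = 9*O
c(l) = √(246 + l)
1/(J(156 - 1*101) + c(M)) = 1/(9*(156 - 1*101) + √(246 - 19)) = 1/(9*(156 - 101) + √227) = 1/(9*55 + √227) = 1/(495 + √227)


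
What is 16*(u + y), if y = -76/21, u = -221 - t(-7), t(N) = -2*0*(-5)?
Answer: -75472/21 ≈ -3593.9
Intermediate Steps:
t(N) = 0 (t(N) = 0*(-5) = 0)
u = -221 (u = -221 - 1*0 = -221 + 0 = -221)
y = -76/21 (y = -76*1/21 = -76/21 ≈ -3.6190)
16*(u + y) = 16*(-221 - 76/21) = 16*(-4717/21) = -75472/21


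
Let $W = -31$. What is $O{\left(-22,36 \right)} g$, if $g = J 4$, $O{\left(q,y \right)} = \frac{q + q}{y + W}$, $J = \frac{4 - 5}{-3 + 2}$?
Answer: $- \frac{176}{5} \approx -35.2$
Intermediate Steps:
$J = 1$ ($J = - \frac{1}{-1} = \left(-1\right) \left(-1\right) = 1$)
$O{\left(q,y \right)} = \frac{2 q}{-31 + y}$ ($O{\left(q,y \right)} = \frac{q + q}{y - 31} = \frac{2 q}{-31 + y}$)
$g = 4$ ($g = 1 \cdot 4 = 4$)
$O{\left(-22,36 \right)} g = 2 \left(-22\right) \frac{1}{-31 + 36} \cdot 4 = 2 \left(-22\right) \frac{1}{5} \cdot 4 = \left(- \frac{44}{5}\right) 4 = - \frac{176}{5}$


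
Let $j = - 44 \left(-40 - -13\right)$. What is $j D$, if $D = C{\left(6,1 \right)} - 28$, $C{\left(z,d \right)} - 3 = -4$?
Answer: $-34452$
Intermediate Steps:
$C{\left(z,d \right)} = -1$ ($C{\left(z,d \right)} = 3 - 4 = -1$)
$D = -29$ ($D = -1 - 28 = -29$)
$j = 1188$ ($j = - 44 \left(-40 + \left(-3 + 16\right)\right) = - 44 \left(-40 + 13\right) = \left(-44\right) \left(-27\right) = 1188$)
$j D = 1188 \left(-29\right) = -34452$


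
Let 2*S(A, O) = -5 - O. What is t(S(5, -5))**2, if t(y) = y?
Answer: 0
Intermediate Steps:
S(A, O) = -5/2 - O/2 (S(A, O) = (-5 - O)/2 = -5/2 - O/2)
t(S(5, -5))**2 = (-5/2 - 1/2*(-5))**2 = (-5/2 + 5/2)**2 = 0**2 = 0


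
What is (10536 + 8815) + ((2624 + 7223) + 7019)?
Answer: 36217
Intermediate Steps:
(10536 + 8815) + ((2624 + 7223) + 7019) = 19351 + (9847 + 7019) = 19351 + 16866 = 36217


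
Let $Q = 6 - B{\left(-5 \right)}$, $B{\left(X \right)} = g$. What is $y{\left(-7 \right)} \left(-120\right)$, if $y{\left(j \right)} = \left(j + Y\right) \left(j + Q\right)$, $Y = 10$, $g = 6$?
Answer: $2520$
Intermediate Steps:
$B{\left(X \right)} = 6$
$Q = 0$ ($Q = 6 - 6 = 0$)
$y{\left(j \right)} = j \left(10 + j\right)$ ($y{\left(j \right)} = \left(j + 10\right) \left(j + 0\right) = \left(10 + j\right) j = j \left(10 + j\right)$)
$y{\left(-7 \right)} \left(-120\right) = - 7 \left(10 - 7\right) \left(-120\right) = \left(-7\right) 3 \left(-120\right) = \left(-21\right) \left(-120\right) = 2520$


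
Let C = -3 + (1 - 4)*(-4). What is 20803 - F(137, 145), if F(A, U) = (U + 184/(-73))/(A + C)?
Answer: 221707973/10658 ≈ 20802.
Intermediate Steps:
C = 9 (C = -3 - 3*(-4) = -3 + 12 = 9)
F(A, U) = (-184/73 + U)/(9 + A) (F(A, U) = (U + 184/(-73))/(A + 9) = (U + 184*(-1/73))/(9 + A) = (U - 184/73)/(9 + A) = (-184/73 + U)/(9 + A))
20803 - F(137, 145) = 20803 - (-184/73 + 145)/(9 + 137) = 20803 - 10401/(146*73) = 20803 - 1*10401/10658 = 20803 - 10401/10658 = 221707973/10658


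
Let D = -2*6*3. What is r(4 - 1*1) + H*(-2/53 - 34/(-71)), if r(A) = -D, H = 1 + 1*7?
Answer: 148748/3763 ≈ 39.529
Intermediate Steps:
H = 8 (H = 1 + 7 = 8)
D = -36 (D = -12*3 = -36)
r(A) = 36 (r(A) = -1*(-36) = 36)
r(4 - 1*1) + H*(-2/53 - 34/(-71)) = 36 + 8*(-2/53 - 34/(-71)) = 36 + 8*(-2*1/53 - 34*(-1/71)) = 36 + 8*(-2/53 + 34/71) = 36 + 8*(1660/3763) = 36 + 13280/3763 = 148748/3763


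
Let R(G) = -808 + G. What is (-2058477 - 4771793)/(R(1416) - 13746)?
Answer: 3415135/6569 ≈ 519.89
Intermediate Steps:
(-2058477 - 4771793)/(R(1416) - 13746) = (-2058477 - 4771793)/((-808 + 1416) - 13746) = -6830270/(608 - 13746) = -6830270/(-13138) = -6830270*(-1/13138) = 3415135/6569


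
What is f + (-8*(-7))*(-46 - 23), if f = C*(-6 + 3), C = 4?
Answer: -3876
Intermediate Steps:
f = -12 (f = 4*(-6 + 3) = 4*(-3) = -12)
f + (-8*(-7))*(-46 - 23) = -12 + (-8*(-7))*(-46 - 23) = -12 + 56*(-69) = -12 - 3864 = -3876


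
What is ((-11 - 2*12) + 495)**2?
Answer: 211600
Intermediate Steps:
((-11 - 2*12) + 495)**2 = ((-11 - 24) + 495)**2 = (-35 + 495)**2 = 460**2 = 211600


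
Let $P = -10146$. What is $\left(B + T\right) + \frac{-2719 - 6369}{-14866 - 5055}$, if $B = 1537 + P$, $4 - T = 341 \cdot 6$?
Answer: $- \frac{212169483}{19921} \approx -10651.0$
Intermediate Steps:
$T = -2042$ ($T = 4 - 341 \cdot 6 = 4 - 2046 = -2042$)
$B = -8609$ ($B = 1537 - 10146 = -8609$)
$\left(B + T\right) + \frac{-2719 - 6369}{-14866 - 5055} = \left(-8609 - 2042\right) + \frac{-2719 - 6369}{-14866 - 5055} = -10651 - \frac{9088}{-19921} = -10651 - - \frac{9088}{19921} = -10651 + \frac{9088}{19921} = - \frac{212169483}{19921}$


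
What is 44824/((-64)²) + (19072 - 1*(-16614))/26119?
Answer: 164615989/13372928 ≈ 12.310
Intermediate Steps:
44824/((-64)²) + (19072 - 1*(-16614))/26119 = 44824/4096 + (19072 + 16614)*(1/26119) = 44824*(1/4096) + 35686*(1/26119) = 5603/512 + 35686/26119 = 164615989/13372928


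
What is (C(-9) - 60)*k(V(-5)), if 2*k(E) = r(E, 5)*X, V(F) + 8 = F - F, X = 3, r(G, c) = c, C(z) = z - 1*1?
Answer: -525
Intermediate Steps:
C(z) = -1 + z (C(z) = z - 1 = -1 + z)
V(F) = -8 (V(F) = -8 + (F - F) = -8 + 0 = -8)
k(E) = 15/2 (k(E) = (5*3)/2 = (½)*15 = 15/2)
(C(-9) - 60)*k(V(-5)) = ((-1 - 9) - 60)*(15/2) = (-10 - 60)*(15/2) = -70*15/2 = -525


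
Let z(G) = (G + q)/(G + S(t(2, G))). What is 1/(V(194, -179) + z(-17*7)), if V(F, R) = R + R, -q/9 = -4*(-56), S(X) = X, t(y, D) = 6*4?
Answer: -19/6375 ≈ -0.0029804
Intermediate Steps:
t(y, D) = 24
q = -2016 (q = -(-36)*(-56) = -9*224 = -2016)
V(F, R) = 2*R
z(G) = (-2016 + G)/(24 + G) (z(G) = (G - 2016)/(G + 24) = (-2016 + G)/(24 + G))
1/(V(194, -179) + z(-17*7)) = 1/(2*(-179) + (-2016 - 17*7)/(24 - 17*7)) = 1/(-358 + (-2016 - 119)/(24 - 119)) = 1/(-358 - 2135/(-95)) = 1/(-358 - 1/95*(-2135)) = 1/(-358 + 427/19) = 1/(-6375/19) = -19/6375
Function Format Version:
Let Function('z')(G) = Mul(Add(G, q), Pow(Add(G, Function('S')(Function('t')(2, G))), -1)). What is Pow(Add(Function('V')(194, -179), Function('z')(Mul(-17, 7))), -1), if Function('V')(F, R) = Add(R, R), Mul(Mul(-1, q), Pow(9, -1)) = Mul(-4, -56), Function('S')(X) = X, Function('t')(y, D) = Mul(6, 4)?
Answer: Rational(-19, 6375) ≈ -0.0029804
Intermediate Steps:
Function('t')(y, D) = 24
q = -2016 (q = Mul(-9, Mul(-4, -56)) = Mul(-9, 224) = -2016)
Function('V')(F, R) = Mul(2, R)
Function('z')(G) = Mul(Pow(Add(24, G), -1), Add(-2016, G)) (Function('z')(G) = Mul(Add(G, -2016), Pow(Add(G, 24), -1)) = Mul(Add(-2016, G), Pow(Add(24, G), -1)) = Mul(Pow(Add(24, G), -1), Add(-2016, G)))
Pow(Add(Function('V')(194, -179), Function('z')(Mul(-17, 7))), -1) = Pow(Add(Mul(2, -179), Mul(Pow(Add(24, Mul(-17, 7)), -1), Add(-2016, Mul(-17, 7)))), -1) = Pow(Add(-358, Mul(Pow(Add(24, -119), -1), Add(-2016, -119))), -1) = Pow(Add(-358, Mul(Pow(-95, -1), -2135)), -1) = Pow(Add(-358, Mul(Rational(-1, 95), -2135)), -1) = Pow(Add(-358, Rational(427, 19)), -1) = Pow(Rational(-6375, 19), -1) = Rational(-19, 6375)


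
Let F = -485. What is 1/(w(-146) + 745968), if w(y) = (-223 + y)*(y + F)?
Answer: 1/978807 ≈ 1.0217e-6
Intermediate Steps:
w(y) = (-485 + y)*(-223 + y) (w(y) = (-223 + y)*(y - 485) = (-223 + y)*(-485 + y) = (-485 + y)*(-223 + y))
1/(w(-146) + 745968) = 1/((108155 + (-146)**2 - 708*(-146)) + 745968) = 1/((108155 + 21316 + 103368) + 745968) = 1/(232839 + 745968) = 1/978807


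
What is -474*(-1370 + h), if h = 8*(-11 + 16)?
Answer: 630420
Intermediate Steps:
h = 40 (h = 8*5 = 40)
-474*(-1370 + h) = -474*(-1370 + 40) = -474*(-1330) = 630420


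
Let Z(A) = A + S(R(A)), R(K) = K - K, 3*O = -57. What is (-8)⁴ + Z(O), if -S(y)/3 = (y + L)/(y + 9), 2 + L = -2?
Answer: 12235/3 ≈ 4078.3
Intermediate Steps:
L = -4 (L = -2 - 2 = -4)
O = -19 (O = (⅓)*(-57) = -19)
R(K) = 0
S(y) = -3*(-4 + y)/(9 + y) (S(y) = -3*(y - 4)/(y + 9) = -3*(-4 + y)/(9 + y))
Z(A) = 4/3 + A (Z(A) = A + 3*(4 - 1*0)/(9 + 0) = A + 3*(4 + 0)/9 = A + 3*(⅑)*4 = A + 4/3 = 4/3 + A)
(-8)⁴ + Z(O) = (-8)⁴ + (4/3 - 19) = 4096 - 53/3 = 12235/3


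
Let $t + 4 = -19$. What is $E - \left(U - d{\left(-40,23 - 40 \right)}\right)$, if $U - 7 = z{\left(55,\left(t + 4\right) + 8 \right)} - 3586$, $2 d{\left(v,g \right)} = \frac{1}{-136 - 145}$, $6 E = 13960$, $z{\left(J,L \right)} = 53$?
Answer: $\frac{9867593}{1686} \approx 5852.7$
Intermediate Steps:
$t = -23$ ($t = -4 - 19 = -23$)
$E = \frac{6980}{3}$ ($E = \frac{1}{6} \cdot 13960 = \frac{6980}{3} \approx 2326.7$)
$d{\left(v,g \right)} = - \frac{1}{562}$ ($d{\left(v,g \right)} = \frac{1}{2 \left(-136 - 145\right)} = \frac{1}{2 \left(-281\right)} = \frac{1}{2} \left(- \frac{1}{281}\right) = - \frac{1}{562}$)
$U = -3526$ ($U = 7 + \left(53 - 3586\right) = 7 - 3533 = -3526$)
$E - \left(U - d{\left(-40,23 - 40 \right)}\right) = \frac{6980}{3} - \left(-3526 - - \frac{1}{562}\right) = \frac{6980}{3} - \left(-3526 + \frac{1}{562}\right) = \frac{6980}{3} - - \frac{1981611}{562} = \frac{6980}{3} + \frac{1981611}{562} = \frac{9867593}{1686}$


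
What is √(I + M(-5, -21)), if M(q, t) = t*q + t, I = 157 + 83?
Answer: 18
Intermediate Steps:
I = 240
M(q, t) = t + q*t (M(q, t) = q*t + t = t + q*t)
√(I + M(-5, -21)) = √(240 - 21*(1 - 5)) = √(240 - 21*(-4)) = √(240 + 84) = √324 = 18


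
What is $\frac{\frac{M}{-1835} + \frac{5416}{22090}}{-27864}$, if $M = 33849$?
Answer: $\frac{14755721}{22589428392} \approx 0.00065321$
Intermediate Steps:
$\frac{\frac{M}{-1835} + \frac{5416}{22090}}{-27864} = \frac{\frac{33849}{-1835} + \frac{5416}{22090}}{-27864} = \left(33849 \left(- \frac{1}{1835}\right) + 5416 \cdot \frac{1}{22090}\right) \left(- \frac{1}{27864}\right) = \left(- \frac{33849}{1835} + \frac{2708}{11045}\right) \left(- \frac{1}{27864}\right) = \left(- \frac{14755721}{810703}\right) \left(- \frac{1}{27864}\right) = \frac{14755721}{22589428392}$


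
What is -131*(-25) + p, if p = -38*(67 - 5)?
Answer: 919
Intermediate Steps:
p = -2356 (p = -38*62 = -2356)
-131*(-25) + p = -131*(-25) - 2356 = 3275 - 2356 = 919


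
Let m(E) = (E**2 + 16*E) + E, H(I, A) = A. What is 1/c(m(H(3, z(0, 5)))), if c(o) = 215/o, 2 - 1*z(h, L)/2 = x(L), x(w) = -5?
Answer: 434/215 ≈ 2.0186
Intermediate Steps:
z(h, L) = 14 (z(h, L) = 4 - 2*(-5) = 4 + 10 = 14)
m(E) = E**2 + 17*E
1/c(m(H(3, z(0, 5)))) = 1/(215/((14*(17 + 14)))) = 1/(215/((14*31))) = 1/(215/434) = 434/215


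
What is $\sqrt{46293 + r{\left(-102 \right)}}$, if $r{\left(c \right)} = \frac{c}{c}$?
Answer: $\sqrt{46294} \approx 215.16$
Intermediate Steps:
$r{\left(c \right)} = 1$
$\sqrt{46293 + r{\left(-102 \right)}} = \sqrt{46293 + 1} = \sqrt{46294}$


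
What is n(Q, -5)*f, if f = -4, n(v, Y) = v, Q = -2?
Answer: 8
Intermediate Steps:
n(Q, -5)*f = -2*(-4) = 8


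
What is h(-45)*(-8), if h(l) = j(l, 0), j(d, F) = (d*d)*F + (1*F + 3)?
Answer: -24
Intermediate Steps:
j(d, F) = 3 + F + F*d² (j(d, F) = d²*F + (F + 3) = F*d² + (3 + F) = 3 + F + F*d²)
h(l) = 3 (h(l) = 3 + 0 + 0*l² = 3 + 0 + 0 = 3)
h(-45)*(-8) = 3*(-8) = -24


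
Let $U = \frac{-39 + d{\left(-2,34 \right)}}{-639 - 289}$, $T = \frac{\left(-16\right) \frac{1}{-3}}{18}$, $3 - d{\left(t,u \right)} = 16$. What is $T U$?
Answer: $\frac{13}{783} \approx 0.016603$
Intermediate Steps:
$d{\left(t,u \right)} = -13$ ($d{\left(t,u \right)} = 3 - 16 = -13$)
$T = \frac{8}{27}$ ($T = \left(-16\right) \left(- \frac{1}{3}\right) \frac{1}{18} = \frac{16}{3} \cdot \frac{1}{18} = \frac{8}{27} \approx 0.2963$)
$U = \frac{13}{232}$ ($U = \frac{-39 - 13}{-639 - 289} = - \frac{52}{-928} = \left(-52\right) \left(- \frac{1}{928}\right) = \frac{13}{232} \approx 0.056035$)
$T U = \frac{8}{27} \cdot \frac{13}{232} = \frac{13}{783}$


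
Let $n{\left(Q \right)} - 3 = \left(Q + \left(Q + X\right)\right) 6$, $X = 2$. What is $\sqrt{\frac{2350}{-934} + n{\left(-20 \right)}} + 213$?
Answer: $213 + \frac{25 i \sqrt{79390}}{467} \approx 213.0 + 15.084 i$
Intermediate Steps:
$n{\left(Q \right)} = 15 + 12 Q$ ($n{\left(Q \right)} = 3 + \left(Q + \left(Q + 2\right)\right) 6 = 3 + \left(Q + \left(2 + Q\right)\right) 6 = 3 + \left(2 + 2 Q\right) 6 = 3 + \left(12 + 12 Q\right) = 15 + 12 Q$)
$\sqrt{\frac{2350}{-934} + n{\left(-20 \right)}} + 213 = \sqrt{\frac{2350}{-934} + \left(15 + 12 \left(-20\right)\right)} + 213 = \sqrt{2350 \left(- \frac{1}{934}\right) + \left(15 - 240\right)} + 213 = \sqrt{- \frac{1175}{467} - 225} + 213 = \sqrt{- \frac{106250}{467}} + 213 = \frac{25 i \sqrt{79390}}{467} + 213 = 213 + \frac{25 i \sqrt{79390}}{467}$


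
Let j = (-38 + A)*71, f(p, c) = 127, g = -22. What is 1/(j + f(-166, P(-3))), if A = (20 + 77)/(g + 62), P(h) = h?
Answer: -40/95953 ≈ -0.00041687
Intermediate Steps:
A = 97/40 (A = (20 + 77)/(-22 + 62) = 97/40 ≈ 2.4250)
j = -101033/40 (j = (-38 + 97/40)*71 = -1423/40*71 = -101033/40 ≈ -2525.8)
1/(j + f(-166, P(-3))) = 1/(-101033/40 + 127) = 1/(-95953/40) = -40/95953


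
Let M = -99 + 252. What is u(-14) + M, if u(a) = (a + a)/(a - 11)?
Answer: 3853/25 ≈ 154.12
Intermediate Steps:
u(a) = 2*a/(-11 + a) (u(a) = (2*a)/(-11 + a) = 2*a/(-11 + a))
M = 153
u(-14) + M = 2*(-14)/(-11 - 14) + 153 = 2*(-14)/(-25) + 153 = 2*(-14)*(-1/25) + 153 = 28/25 + 153 = 3853/25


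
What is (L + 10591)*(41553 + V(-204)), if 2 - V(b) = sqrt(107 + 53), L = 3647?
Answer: 591660090 - 56952*sqrt(10) ≈ 5.9148e+8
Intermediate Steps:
V(b) = 2 - 4*sqrt(10) (V(b) = 2 - sqrt(107 + 53) = 2 - sqrt(160) = 2 - 4*sqrt(10))
(L + 10591)*(41553 + V(-204)) = (3647 + 10591)*(41553 + (2 - 4*sqrt(10))) = 14238*(41555 - 4*sqrt(10)) = 591660090 - 56952*sqrt(10)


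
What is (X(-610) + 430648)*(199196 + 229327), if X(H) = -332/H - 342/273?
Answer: 5121970684474248/27755 ≈ 1.8454e+11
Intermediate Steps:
X(H) = -114/91 - 332/H (X(H) = -332/H - 342*1/273 = -332/H - 114/91 = -114/91 - 332/H)
(X(-610) + 430648)*(199196 + 229327) = ((-114/91 - 332/(-610)) + 430648)*(199196 + 229327) = ((-114/91 - 332*(-1/610)) + 430648)*428523 = ((-114/91 + 166/305) + 430648)*428523 = (-19664/27755 + 430648)*428523 = (11952615576/27755)*428523 = 5121970684474248/27755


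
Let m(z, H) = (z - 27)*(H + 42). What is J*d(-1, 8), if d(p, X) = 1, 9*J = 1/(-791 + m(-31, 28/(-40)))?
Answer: -5/143388 ≈ -3.4870e-5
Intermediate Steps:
m(z, H) = (-27 + z)*(42 + H)
J = -5/143388 (J = 1/(9*(-791 + (-1134 - 756/(-40) + 42*(-31) + (28/(-40))*(-31)))) = 1/(9*(-791 + (-1134 - 756*(-1)/40 - 1302 + (28*(-1/40))*(-31)))) = 1/(9*(-791 + (-1134 - 27*(-7/10) - 1302 - 7/10*(-31)))) = 1/(9*(-791 + (-1134 + 189/10 - 1302 + 217/10))) = 1/(9*(-791 - 11977/5)) = 1/(9*(-15932/5)) = (⅑)*(-5/15932) = -5/143388 ≈ -3.4870e-5)
J*d(-1, 8) = -5/143388*1 = -5/143388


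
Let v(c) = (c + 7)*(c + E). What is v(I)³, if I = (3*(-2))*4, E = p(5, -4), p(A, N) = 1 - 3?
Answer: 86350888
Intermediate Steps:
p(A, N) = -2
E = -2
I = -24 (I = -6*4 = -24)
v(c) = (-2 + c)*(7 + c) (v(c) = (c + 7)*(c - 2) = (7 + c)*(-2 + c) = (-2 + c)*(7 + c))
v(I)³ = (-14 + (-24)² + 5*(-24))³ = (-14 + 576 - 120)³ = 442³ = 86350888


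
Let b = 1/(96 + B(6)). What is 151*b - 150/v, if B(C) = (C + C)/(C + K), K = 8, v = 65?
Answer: -6599/8814 ≈ -0.74870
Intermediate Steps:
B(C) = 2*C/(8 + C) (B(C) = (C + C)/(C + 8) = (2*C)/(8 + C) = 2*C/(8 + C))
b = 7/678 (b = 1/(96 + 2*6/(8 + 6)) = 1/(96 + 2*6/14) = 1/(96 + 2*6*(1/14)) = 1/(96 + 6/7) = 1/(678/7) = 7/678 ≈ 0.010324)
151*b - 150/v = 151*(7/678) - 150/65 = 1057/678 - 150*1/65 = 1057/678 - 30/13 = -6599/8814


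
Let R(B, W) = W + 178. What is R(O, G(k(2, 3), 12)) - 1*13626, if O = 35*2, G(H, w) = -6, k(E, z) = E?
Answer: -13454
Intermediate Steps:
O = 70
R(B, W) = 178 + W
R(O, G(k(2, 3), 12)) - 1*13626 = (178 - 6) - 1*13626 = 172 - 13626 = -13454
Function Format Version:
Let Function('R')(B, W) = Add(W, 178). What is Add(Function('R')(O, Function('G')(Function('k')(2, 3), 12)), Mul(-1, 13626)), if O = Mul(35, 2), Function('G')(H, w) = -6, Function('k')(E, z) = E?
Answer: -13454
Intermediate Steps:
O = 70
Function('R')(B, W) = Add(178, W)
Add(Function('R')(O, Function('G')(Function('k')(2, 3), 12)), Mul(-1, 13626)) = Add(Add(178, -6), Mul(-1, 13626)) = Add(172, -13626) = -13454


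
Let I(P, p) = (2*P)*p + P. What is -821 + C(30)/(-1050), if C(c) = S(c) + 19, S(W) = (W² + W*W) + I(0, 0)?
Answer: -863869/1050 ≈ -822.73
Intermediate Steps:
I(P, p) = P + 2*P*p (I(P, p) = 2*P*p + P = P + 2*P*p)
S(W) = 2*W² (S(W) = (W² + W*W) + 0*(1 + 2*0) = (W² + W²) + 0*(1 + 0) = 2*W² + 0*1 = 2*W² + 0 = 2*W²)
C(c) = 19 + 2*c² (C(c) = 2*c² + 19 = 19 + 2*c²)
-821 + C(30)/(-1050) = -821 + (19 + 2*30²)/(-1050) = -821 - (19 + 2*900)/1050 = -821 - (19 + 1800)/1050 = -821 - 1/1050*1819 = -821 - 1819/1050 = -863869/1050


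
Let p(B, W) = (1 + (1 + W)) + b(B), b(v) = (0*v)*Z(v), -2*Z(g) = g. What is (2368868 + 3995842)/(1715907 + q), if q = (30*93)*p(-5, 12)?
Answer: 2121570/584989 ≈ 3.6267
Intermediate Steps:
Z(g) = -g/2
b(v) = 0 (b(v) = (0*v)*(-v/2) = 0*(-v/2) = 0)
p(B, W) = 2 + W (p(B, W) = (1 + (1 + W)) + 0 = (2 + W) + 0 = 2 + W)
q = 39060 (q = (30*93)*(2 + 12) = 2790*14 = 39060)
(2368868 + 3995842)/(1715907 + q) = (2368868 + 3995842)/(1715907 + 39060) = 6364710/1754967 = 6364710*(1/1754967) = 2121570/584989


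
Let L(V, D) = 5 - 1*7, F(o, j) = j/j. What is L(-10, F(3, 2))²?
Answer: 4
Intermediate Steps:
F(o, j) = 1
L(V, D) = -2 (L(V, D) = 5 - 7 = -2)
L(-10, F(3, 2))² = (-2)² = 4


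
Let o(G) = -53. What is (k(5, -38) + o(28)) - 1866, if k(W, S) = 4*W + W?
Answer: -1894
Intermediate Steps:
k(W, S) = 5*W
(k(5, -38) + o(28)) - 1866 = (5*5 - 53) - 1866 = (25 - 53) - 1866 = -28 - 1866 = -1894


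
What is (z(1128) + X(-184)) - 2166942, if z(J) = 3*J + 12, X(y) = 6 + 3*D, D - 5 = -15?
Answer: -2163570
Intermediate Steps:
D = -10 (D = 5 - 15 = -10)
X(y) = -24 (X(y) = 6 + 3*(-10) = 6 - 30 = -24)
z(J) = 12 + 3*J
(z(1128) + X(-184)) - 2166942 = ((12 + 3*1128) - 24) - 2166942 = ((12 + 3384) - 24) - 2166942 = (3396 - 24) - 2166942 = 3372 - 2166942 = -2163570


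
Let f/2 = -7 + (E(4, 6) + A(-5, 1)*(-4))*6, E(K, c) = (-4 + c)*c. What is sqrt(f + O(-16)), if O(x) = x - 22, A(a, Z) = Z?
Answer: 2*sqrt(11) ≈ 6.6332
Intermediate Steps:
E(K, c) = c*(-4 + c)
O(x) = -22 + x
f = 82 (f = 2*(-7 + (6*(-4 + 6) + 1*(-4))*6) = 2*(-7 + (6*2 - 4)*6) = 2*(-7 + (12 - 4)*6) = 2*(-7 + 8*6) = 2*(-7 + 48) = 2*41 = 82)
sqrt(f + O(-16)) = sqrt(82 + (-22 - 16)) = sqrt(82 - 38) = sqrt(44) = 2*sqrt(11)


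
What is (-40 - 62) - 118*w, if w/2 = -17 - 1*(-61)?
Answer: -10486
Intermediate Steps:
w = 88 (w = 2*(-17 - 1*(-61)) = 2*(-17 + 61) = 2*44 = 88)
(-40 - 62) - 118*w = (-40 - 62) - 118*88 = -102 - 10384 = -10486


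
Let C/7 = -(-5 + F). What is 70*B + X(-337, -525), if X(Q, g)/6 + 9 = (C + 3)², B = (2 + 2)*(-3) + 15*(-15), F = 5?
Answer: -16590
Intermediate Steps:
B = -237 (B = 4*(-3) - 225 = -12 - 225 = -237)
C = 0 (C = 7*(-(-5 + 5)) = 7*(-1*0) = 7*0 = 0)
X(Q, g) = 0 (X(Q, g) = -54 + 6*(0 + 3)² = -54 + 6*3² = -54 + 6*9 = -54 + 54 = 0)
70*B + X(-337, -525) = 70*(-237) + 0 = -16590 + 0 = -16590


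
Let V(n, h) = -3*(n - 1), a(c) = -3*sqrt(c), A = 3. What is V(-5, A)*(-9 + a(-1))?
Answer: -162 - 54*I ≈ -162.0 - 54.0*I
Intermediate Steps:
V(n, h) = 3 - 3*n (V(n, h) = -3*(-1 + n) = 3 - 3*n)
V(-5, A)*(-9 + a(-1)) = (3 - 3*(-5))*(-9 - 3*I) = (3 + 15)*(-9 - 3*I) = 18*(-9 - 3*I) = -162 - 54*I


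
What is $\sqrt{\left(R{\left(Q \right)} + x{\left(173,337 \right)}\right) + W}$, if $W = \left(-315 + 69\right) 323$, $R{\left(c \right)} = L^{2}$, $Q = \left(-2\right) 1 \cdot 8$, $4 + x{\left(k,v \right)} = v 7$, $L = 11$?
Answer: $i \sqrt{76982} \approx 277.46 i$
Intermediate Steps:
$x{\left(k,v \right)} = -4 + 7 v$ ($x{\left(k,v \right)} = -4 + v 7 = -4 + 7 v$)
$Q = -16$ ($Q = \left(-2\right) 8 = -16$)
$R{\left(c \right)} = 121$ ($R{\left(c \right)} = 11^{2} = 121$)
$W = -79458$ ($W = \left(-246\right) 323 = -79458$)
$\sqrt{\left(R{\left(Q \right)} + x{\left(173,337 \right)}\right) + W} = \sqrt{\left(121 + \left(-4 + 7 \cdot 337\right)\right) - 79458} = \sqrt{\left(121 + \left(-4 + 2359\right)\right) - 79458} = \sqrt{\left(121 + 2355\right) - 79458} = \sqrt{2476 - 79458} = \sqrt{-76982} = i \sqrt{76982}$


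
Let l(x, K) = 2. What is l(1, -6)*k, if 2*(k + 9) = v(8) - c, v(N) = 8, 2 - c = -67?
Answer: -79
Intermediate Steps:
c = 69 (c = 2 - 1*(-67) = 2 + 67 = 69)
k = -79/2 (k = -9 + (8 - 1*69)/2 = -9 + (8 - 69)/2 = -9 + (1/2)*(-61) = -9 - 61/2 = -79/2 ≈ -39.500)
l(1, -6)*k = 2*(-79/2) = -79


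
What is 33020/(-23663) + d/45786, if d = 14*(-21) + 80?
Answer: -758458801/541717059 ≈ -1.4001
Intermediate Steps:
d = -214 (d = -294 + 80 = -214)
33020/(-23663) + d/45786 = 33020/(-23663) - 214/45786 = 33020*(-1/23663) - 214*1/45786 = -33020/23663 - 107/22893 = -758458801/541717059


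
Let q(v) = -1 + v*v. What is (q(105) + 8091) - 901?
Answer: 18214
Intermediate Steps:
q(v) = -1 + v**2
(q(105) + 8091) - 901 = ((-1 + 105**2) + 8091) - 901 = ((-1 + 11025) + 8091) - 901 = (11024 + 8091) - 901 = 19115 - 901 = 18214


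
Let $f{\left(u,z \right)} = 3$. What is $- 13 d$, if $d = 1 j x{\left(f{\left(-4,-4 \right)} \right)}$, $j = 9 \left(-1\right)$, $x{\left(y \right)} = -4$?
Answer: $-468$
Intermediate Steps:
$j = -9$
$d = 36$ ($d = 1 \left(-9\right) \left(-4\right) = \left(-9\right) \left(-4\right) = 36$)
$- 13 d = \left(-13\right) 36 = -468$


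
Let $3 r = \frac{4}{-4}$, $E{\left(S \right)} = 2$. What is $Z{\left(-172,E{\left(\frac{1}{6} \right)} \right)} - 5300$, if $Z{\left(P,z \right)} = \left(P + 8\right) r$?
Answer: $- \frac{15736}{3} \approx -5245.3$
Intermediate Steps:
$r = - \frac{1}{3}$ ($r = \frac{4 \frac{1}{-4}}{3} = \frac{4 \left(- \frac{1}{4}\right)}{3} = \frac{1}{3} \left(-1\right) = - \frac{1}{3} \approx -0.33333$)
$Z{\left(P,z \right)} = - \frac{8}{3} - \frac{P}{3}$ ($Z{\left(P,z \right)} = \left(P + 8\right) \left(- \frac{1}{3}\right) = \left(8 + P\right) \left(- \frac{1}{3}\right) = - \frac{8}{3} - \frac{P}{3}$)
$Z{\left(-172,E{\left(\frac{1}{6} \right)} \right)} - 5300 = \left(- \frac{8}{3} - - \frac{172}{3}\right) - 5300 = \left(- \frac{8}{3} + \frac{172}{3}\right) - 5300 = \frac{164}{3} - 5300 = - \frac{15736}{3}$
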